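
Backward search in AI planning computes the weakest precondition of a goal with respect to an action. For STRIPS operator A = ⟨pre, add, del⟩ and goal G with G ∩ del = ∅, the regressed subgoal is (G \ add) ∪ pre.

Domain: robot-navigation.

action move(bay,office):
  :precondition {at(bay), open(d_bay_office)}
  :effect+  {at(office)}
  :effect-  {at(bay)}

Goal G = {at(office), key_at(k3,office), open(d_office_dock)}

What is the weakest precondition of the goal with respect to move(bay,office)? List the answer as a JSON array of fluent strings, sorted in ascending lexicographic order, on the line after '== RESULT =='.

Regress:
  G ∩ del = {}  (empty — regression defined)
  G \ add = {at(office), key_at(k3,office), open(d_office_dock)} \ {at(office)} = {key_at(k3,office), open(d_office_dock)}
  ∪ pre   = {key_at(k3,office), open(d_office_dock)} ∪ {at(bay), open(d_bay_office)}
          = {at(bay), key_at(k3,office), open(d_bay_office), open(d_office_dock)}

== RESULT ==
["at(bay)", "key_at(k3,office)", "open(d_bay_office)", "open(d_office_dock)"]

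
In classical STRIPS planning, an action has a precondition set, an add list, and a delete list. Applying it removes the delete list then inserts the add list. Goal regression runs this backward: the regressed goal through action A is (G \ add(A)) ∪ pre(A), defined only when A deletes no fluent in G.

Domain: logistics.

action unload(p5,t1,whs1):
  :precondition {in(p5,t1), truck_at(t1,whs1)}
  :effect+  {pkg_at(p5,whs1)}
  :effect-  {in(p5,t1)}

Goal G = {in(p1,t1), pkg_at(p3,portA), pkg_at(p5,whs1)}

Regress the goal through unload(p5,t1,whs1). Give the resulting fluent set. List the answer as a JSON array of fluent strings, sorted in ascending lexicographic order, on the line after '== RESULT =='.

Regress:
  G ∩ del = {}  (empty — regression defined)
  G \ add = {in(p1,t1), pkg_at(p3,portA), pkg_at(p5,whs1)} \ {pkg_at(p5,whs1)} = {in(p1,t1), pkg_at(p3,portA)}
  ∪ pre   = {in(p1,t1), pkg_at(p3,portA)} ∪ {in(p5,t1), truck_at(t1,whs1)}
          = {in(p1,t1), in(p5,t1), pkg_at(p3,portA), truck_at(t1,whs1)}

== RESULT ==
["in(p1,t1)", "in(p5,t1)", "pkg_at(p3,portA)", "truck_at(t1,whs1)"]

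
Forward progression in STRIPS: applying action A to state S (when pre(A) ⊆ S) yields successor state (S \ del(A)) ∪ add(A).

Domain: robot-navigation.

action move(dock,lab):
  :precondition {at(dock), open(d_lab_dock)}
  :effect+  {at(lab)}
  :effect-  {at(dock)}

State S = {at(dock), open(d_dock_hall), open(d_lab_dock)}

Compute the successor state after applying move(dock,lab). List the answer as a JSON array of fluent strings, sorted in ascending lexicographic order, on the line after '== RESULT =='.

Progress:
  pre ⊆ S: {at(dock), open(d_lab_dock)} ⊆ S  — applicable
  S \ del = {open(d_dock_hall), open(d_lab_dock)}
  ∪ add   = {at(lab), open(d_dock_hall), open(d_lab_dock)}

== RESULT ==
["at(lab)", "open(d_dock_hall)", "open(d_lab_dock)"]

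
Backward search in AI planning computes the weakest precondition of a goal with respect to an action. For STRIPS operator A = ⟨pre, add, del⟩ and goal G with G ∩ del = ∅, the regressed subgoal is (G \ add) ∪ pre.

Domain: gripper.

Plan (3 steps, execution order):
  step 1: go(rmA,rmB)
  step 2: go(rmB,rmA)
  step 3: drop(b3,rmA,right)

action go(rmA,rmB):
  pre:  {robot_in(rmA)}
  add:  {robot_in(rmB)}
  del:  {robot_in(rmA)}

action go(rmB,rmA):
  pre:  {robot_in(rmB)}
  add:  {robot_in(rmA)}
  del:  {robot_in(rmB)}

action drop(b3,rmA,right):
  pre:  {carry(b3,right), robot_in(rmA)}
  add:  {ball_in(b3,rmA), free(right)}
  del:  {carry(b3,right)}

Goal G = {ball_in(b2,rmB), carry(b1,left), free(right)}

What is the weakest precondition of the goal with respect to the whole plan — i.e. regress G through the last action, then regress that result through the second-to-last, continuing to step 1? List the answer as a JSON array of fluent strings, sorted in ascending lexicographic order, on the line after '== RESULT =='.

Work backward from the goal:
  through step 3 (drop(b3,rmA,right)): drop {free(right)}, keep {ball_in(b2,rmB), carry(b1,left)}, require {carry(b3,right), robot_in(rmA)}
    → {ball_in(b2,rmB), carry(b1,left), carry(b3,right), robot_in(rmA)}
  through step 2 (go(rmB,rmA)): drop {robot_in(rmA)}, keep {ball_in(b2,rmB), carry(b1,left), carry(b3,right)}, require {robot_in(rmB)}
    → {ball_in(b2,rmB), carry(b1,left), carry(b3,right), robot_in(rmB)}
  through step 1 (go(rmA,rmB)): drop {robot_in(rmB)}, keep {ball_in(b2,rmB), carry(b1,left), carry(b3,right)}, require {robot_in(rmA)}
    → {ball_in(b2,rmB), carry(b1,left), carry(b3,right), robot_in(rmA)}

== RESULT ==
["ball_in(b2,rmB)", "carry(b1,left)", "carry(b3,right)", "robot_in(rmA)"]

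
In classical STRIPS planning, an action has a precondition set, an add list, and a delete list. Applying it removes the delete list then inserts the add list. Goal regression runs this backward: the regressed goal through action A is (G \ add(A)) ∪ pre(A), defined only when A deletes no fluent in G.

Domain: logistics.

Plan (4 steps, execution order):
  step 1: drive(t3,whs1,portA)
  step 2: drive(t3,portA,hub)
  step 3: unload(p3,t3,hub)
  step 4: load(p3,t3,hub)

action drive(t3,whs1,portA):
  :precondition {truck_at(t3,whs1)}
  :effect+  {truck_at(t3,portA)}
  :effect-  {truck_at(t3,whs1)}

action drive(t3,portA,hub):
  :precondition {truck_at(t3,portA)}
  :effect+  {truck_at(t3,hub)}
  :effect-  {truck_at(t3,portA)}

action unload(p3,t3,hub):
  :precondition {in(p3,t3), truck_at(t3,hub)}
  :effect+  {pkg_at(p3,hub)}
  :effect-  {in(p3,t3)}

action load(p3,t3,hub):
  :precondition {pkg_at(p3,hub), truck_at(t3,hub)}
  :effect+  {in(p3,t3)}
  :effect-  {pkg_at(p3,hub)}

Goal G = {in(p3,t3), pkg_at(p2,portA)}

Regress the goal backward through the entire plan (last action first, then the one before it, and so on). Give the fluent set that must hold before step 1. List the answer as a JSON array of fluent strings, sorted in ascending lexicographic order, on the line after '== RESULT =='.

Work backward from the goal:
  through step 4 (load(p3,t3,hub)): drop {in(p3,t3)}, keep {pkg_at(p2,portA)}, require {pkg_at(p3,hub), truck_at(t3,hub)}
    → {pkg_at(p2,portA), pkg_at(p3,hub), truck_at(t3,hub)}
  through step 3 (unload(p3,t3,hub)): drop {pkg_at(p3,hub)}, keep {pkg_at(p2,portA), truck_at(t3,hub)}, require {in(p3,t3), truck_at(t3,hub)}
    → {in(p3,t3), pkg_at(p2,portA), truck_at(t3,hub)}
  through step 2 (drive(t3,portA,hub)): drop {truck_at(t3,hub)}, keep {in(p3,t3), pkg_at(p2,portA)}, require {truck_at(t3,portA)}
    → {in(p3,t3), pkg_at(p2,portA), truck_at(t3,portA)}
  through step 1 (drive(t3,whs1,portA)): drop {truck_at(t3,portA)}, keep {in(p3,t3), pkg_at(p2,portA)}, require {truck_at(t3,whs1)}
    → {in(p3,t3), pkg_at(p2,portA), truck_at(t3,whs1)}

== RESULT ==
["in(p3,t3)", "pkg_at(p2,portA)", "truck_at(t3,whs1)"]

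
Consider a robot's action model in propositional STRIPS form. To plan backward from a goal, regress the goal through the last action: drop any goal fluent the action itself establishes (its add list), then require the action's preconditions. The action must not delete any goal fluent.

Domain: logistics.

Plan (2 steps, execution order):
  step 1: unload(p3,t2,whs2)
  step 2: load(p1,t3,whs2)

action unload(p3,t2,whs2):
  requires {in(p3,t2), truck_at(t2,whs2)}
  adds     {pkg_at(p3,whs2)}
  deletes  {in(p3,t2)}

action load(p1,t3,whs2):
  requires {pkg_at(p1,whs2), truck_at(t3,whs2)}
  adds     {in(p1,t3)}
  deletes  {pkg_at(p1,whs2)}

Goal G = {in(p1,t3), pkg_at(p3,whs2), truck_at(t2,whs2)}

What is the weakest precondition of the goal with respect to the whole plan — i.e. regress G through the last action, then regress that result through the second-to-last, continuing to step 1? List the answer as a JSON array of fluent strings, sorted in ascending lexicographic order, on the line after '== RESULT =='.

Work backward from the goal:
  through step 2 (load(p1,t3,whs2)): drop {in(p1,t3)}, keep {pkg_at(p3,whs2), truck_at(t2,whs2)}, require {pkg_at(p1,whs2), truck_at(t3,whs2)}
    → {pkg_at(p1,whs2), pkg_at(p3,whs2), truck_at(t2,whs2), truck_at(t3,whs2)}
  through step 1 (unload(p3,t2,whs2)): drop {pkg_at(p3,whs2)}, keep {pkg_at(p1,whs2), truck_at(t2,whs2), truck_at(t3,whs2)}, require {in(p3,t2), truck_at(t2,whs2)}
    → {in(p3,t2), pkg_at(p1,whs2), truck_at(t2,whs2), truck_at(t3,whs2)}

== RESULT ==
["in(p3,t2)", "pkg_at(p1,whs2)", "truck_at(t2,whs2)", "truck_at(t3,whs2)"]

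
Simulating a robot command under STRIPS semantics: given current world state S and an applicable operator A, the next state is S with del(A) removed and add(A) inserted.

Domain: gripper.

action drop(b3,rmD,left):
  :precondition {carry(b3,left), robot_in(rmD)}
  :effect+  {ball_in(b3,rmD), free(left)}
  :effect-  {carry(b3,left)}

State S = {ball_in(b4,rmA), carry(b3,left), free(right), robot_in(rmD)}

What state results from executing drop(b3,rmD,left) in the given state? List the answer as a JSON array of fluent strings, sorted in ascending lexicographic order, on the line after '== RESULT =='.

Progress:
  pre ⊆ S: {carry(b3,left), robot_in(rmD)} ⊆ S  — applicable
  S \ del = {ball_in(b4,rmA), free(right), robot_in(rmD)}
  ∪ add   = {ball_in(b3,rmD), ball_in(b4,rmA), free(left), free(right), robot_in(rmD)}

== RESULT ==
["ball_in(b3,rmD)", "ball_in(b4,rmA)", "free(left)", "free(right)", "robot_in(rmD)"]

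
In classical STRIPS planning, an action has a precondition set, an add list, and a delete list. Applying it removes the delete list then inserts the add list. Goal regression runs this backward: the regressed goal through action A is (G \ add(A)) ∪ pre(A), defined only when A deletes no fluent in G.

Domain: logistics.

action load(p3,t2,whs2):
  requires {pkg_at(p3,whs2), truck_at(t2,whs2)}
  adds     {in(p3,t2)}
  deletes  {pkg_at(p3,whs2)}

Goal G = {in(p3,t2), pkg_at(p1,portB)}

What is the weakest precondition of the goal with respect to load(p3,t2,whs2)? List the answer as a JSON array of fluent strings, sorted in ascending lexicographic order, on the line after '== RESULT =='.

Regress:
  G ∩ del = {}  (empty — regression defined)
  G \ add = {in(p3,t2), pkg_at(p1,portB)} \ {in(p3,t2)} = {pkg_at(p1,portB)}
  ∪ pre   = {pkg_at(p1,portB)} ∪ {pkg_at(p3,whs2), truck_at(t2,whs2)}
          = {pkg_at(p1,portB), pkg_at(p3,whs2), truck_at(t2,whs2)}

== RESULT ==
["pkg_at(p1,portB)", "pkg_at(p3,whs2)", "truck_at(t2,whs2)"]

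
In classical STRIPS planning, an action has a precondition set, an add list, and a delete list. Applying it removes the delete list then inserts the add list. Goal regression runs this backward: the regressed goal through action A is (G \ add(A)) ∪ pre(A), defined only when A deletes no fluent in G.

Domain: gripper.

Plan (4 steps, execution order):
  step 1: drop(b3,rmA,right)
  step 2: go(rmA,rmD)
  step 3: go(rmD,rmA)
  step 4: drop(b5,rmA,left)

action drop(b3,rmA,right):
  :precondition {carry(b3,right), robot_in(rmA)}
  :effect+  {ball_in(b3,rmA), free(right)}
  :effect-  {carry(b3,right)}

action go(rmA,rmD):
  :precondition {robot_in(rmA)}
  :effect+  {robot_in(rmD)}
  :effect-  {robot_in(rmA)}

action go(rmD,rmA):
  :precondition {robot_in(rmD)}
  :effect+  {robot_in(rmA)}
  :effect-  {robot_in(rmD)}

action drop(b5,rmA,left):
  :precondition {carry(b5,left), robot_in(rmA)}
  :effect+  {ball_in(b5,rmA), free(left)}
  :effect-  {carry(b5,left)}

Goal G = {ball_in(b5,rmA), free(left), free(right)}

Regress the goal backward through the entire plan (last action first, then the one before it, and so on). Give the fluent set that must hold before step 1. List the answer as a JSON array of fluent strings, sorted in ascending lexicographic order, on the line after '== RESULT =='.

Regress step by step:
  through step 4 (drop(b5,rmA,left)): drop {ball_in(b5,rmA), free(left)}, keep {free(right)}, require {carry(b5,left), robot_in(rmA)}
    → {carry(b5,left), free(right), robot_in(rmA)}
  through step 3 (go(rmD,rmA)): drop {robot_in(rmA)}, keep {carry(b5,left), free(right)}, require {robot_in(rmD)}
    → {carry(b5,left), free(right), robot_in(rmD)}
  through step 2 (go(rmA,rmD)): drop {robot_in(rmD)}, keep {carry(b5,left), free(right)}, require {robot_in(rmA)}
    → {carry(b5,left), free(right), robot_in(rmA)}
  through step 1 (drop(b3,rmA,right)): drop {free(right)}, keep {carry(b5,left), robot_in(rmA)}, require {carry(b3,right), robot_in(rmA)}
    → {carry(b3,right), carry(b5,left), robot_in(rmA)}

== RESULT ==
["carry(b3,right)", "carry(b5,left)", "robot_in(rmA)"]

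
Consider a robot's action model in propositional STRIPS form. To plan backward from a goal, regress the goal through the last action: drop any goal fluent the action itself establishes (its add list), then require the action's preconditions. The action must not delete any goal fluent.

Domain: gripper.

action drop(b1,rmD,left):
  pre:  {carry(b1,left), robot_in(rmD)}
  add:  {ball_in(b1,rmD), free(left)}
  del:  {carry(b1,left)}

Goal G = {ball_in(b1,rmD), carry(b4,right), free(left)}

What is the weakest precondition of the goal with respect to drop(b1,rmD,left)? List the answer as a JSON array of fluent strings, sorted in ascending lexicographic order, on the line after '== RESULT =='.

Regress:
  G ∩ del = {}  (empty — regression defined)
  G \ add = {ball_in(b1,rmD), carry(b4,right), free(left)} \ {ball_in(b1,rmD), free(left)} = {carry(b4,right)}
  ∪ pre   = {carry(b4,right)} ∪ {carry(b1,left), robot_in(rmD)}
          = {carry(b1,left), carry(b4,right), robot_in(rmD)}

== RESULT ==
["carry(b1,left)", "carry(b4,right)", "robot_in(rmD)"]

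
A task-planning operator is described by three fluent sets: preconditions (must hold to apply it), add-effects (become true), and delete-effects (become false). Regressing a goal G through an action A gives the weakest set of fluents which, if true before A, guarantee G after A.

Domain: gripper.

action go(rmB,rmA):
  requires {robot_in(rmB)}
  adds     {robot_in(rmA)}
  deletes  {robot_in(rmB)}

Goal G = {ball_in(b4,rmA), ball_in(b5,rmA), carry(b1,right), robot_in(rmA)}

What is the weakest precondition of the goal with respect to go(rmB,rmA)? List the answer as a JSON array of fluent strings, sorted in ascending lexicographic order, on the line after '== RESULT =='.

Regress:
  G ∩ del = {}  (empty — regression defined)
  G \ add = {ball_in(b4,rmA), ball_in(b5,rmA), carry(b1,right), robot_in(rmA)} \ {robot_in(rmA)} = {ball_in(b4,rmA), ball_in(b5,rmA), carry(b1,right)}
  ∪ pre   = {ball_in(b4,rmA), ball_in(b5,rmA), carry(b1,right)} ∪ {robot_in(rmB)}
          = {ball_in(b4,rmA), ball_in(b5,rmA), carry(b1,right), robot_in(rmB)}

== RESULT ==
["ball_in(b4,rmA)", "ball_in(b5,rmA)", "carry(b1,right)", "robot_in(rmB)"]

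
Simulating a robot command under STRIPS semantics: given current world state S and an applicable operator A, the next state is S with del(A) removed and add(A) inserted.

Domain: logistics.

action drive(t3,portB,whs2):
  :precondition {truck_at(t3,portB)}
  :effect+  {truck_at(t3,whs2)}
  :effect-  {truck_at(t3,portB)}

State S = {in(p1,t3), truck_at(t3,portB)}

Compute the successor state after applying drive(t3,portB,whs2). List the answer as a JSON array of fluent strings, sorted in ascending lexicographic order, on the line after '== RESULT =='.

Compute (S \ del) ∪ add:
  pre ⊆ S: {truck_at(t3,portB)} ⊆ S  — applicable
  S \ del = {in(p1,t3)}
  ∪ add   = {in(p1,t3), truck_at(t3,whs2)}

== RESULT ==
["in(p1,t3)", "truck_at(t3,whs2)"]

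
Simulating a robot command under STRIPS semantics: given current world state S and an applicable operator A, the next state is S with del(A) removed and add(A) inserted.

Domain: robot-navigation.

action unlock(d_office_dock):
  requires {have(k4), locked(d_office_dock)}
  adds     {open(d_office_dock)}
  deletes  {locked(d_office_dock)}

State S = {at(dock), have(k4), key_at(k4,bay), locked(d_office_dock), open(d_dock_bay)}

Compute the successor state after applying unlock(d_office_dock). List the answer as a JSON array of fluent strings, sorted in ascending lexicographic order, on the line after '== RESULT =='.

Compute (S \ del) ∪ add:
  pre ⊆ S: {have(k4), locked(d_office_dock)} ⊆ S  — applicable
  S \ del = {at(dock), have(k4), key_at(k4,bay), open(d_dock_bay)}
  ∪ add   = {at(dock), have(k4), key_at(k4,bay), open(d_dock_bay), open(d_office_dock)}

== RESULT ==
["at(dock)", "have(k4)", "key_at(k4,bay)", "open(d_dock_bay)", "open(d_office_dock)"]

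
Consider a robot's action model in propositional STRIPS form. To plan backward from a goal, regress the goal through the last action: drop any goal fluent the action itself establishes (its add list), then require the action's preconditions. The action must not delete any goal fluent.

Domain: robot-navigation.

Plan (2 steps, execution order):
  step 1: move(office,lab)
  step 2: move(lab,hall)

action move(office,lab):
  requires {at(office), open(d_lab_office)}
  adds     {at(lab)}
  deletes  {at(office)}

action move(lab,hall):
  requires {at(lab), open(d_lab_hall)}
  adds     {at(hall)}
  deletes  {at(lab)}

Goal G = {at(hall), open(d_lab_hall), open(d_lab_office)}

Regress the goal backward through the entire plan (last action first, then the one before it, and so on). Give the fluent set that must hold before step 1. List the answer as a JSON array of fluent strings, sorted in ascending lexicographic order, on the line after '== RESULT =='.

Regress step by step:
  through step 2 (move(lab,hall)): drop {at(hall)}, keep {open(d_lab_hall), open(d_lab_office)}, require {at(lab), open(d_lab_hall)}
    → {at(lab), open(d_lab_hall), open(d_lab_office)}
  through step 1 (move(office,lab)): drop {at(lab)}, keep {open(d_lab_hall), open(d_lab_office)}, require {at(office), open(d_lab_office)}
    → {at(office), open(d_lab_hall), open(d_lab_office)}

== RESULT ==
["at(office)", "open(d_lab_hall)", "open(d_lab_office)"]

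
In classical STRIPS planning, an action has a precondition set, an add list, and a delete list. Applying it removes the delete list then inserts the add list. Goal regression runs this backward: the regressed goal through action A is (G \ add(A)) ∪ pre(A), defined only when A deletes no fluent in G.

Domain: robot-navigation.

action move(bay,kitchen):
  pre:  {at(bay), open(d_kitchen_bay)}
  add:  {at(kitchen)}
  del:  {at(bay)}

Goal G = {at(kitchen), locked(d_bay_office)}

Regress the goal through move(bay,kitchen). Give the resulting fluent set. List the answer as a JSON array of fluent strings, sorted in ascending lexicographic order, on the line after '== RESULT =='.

Regress:
  G ∩ del = {}  (empty — regression defined)
  G \ add = {at(kitchen), locked(d_bay_office)} \ {at(kitchen)} = {locked(d_bay_office)}
  ∪ pre   = {locked(d_bay_office)} ∪ {at(bay), open(d_kitchen_bay)}
          = {at(bay), locked(d_bay_office), open(d_kitchen_bay)}

== RESULT ==
["at(bay)", "locked(d_bay_office)", "open(d_kitchen_bay)"]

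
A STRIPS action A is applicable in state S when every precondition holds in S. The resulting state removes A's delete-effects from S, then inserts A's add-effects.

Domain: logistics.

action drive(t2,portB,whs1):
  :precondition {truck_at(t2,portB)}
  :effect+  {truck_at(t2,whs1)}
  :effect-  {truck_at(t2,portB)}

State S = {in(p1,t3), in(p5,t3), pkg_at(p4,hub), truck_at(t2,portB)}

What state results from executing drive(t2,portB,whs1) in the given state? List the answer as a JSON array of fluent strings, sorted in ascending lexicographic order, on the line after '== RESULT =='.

Compute (S \ del) ∪ add:
  pre ⊆ S: {truck_at(t2,portB)} ⊆ S  — applicable
  S \ del = {in(p1,t3), in(p5,t3), pkg_at(p4,hub)}
  ∪ add   = {in(p1,t3), in(p5,t3), pkg_at(p4,hub), truck_at(t2,whs1)}

== RESULT ==
["in(p1,t3)", "in(p5,t3)", "pkg_at(p4,hub)", "truck_at(t2,whs1)"]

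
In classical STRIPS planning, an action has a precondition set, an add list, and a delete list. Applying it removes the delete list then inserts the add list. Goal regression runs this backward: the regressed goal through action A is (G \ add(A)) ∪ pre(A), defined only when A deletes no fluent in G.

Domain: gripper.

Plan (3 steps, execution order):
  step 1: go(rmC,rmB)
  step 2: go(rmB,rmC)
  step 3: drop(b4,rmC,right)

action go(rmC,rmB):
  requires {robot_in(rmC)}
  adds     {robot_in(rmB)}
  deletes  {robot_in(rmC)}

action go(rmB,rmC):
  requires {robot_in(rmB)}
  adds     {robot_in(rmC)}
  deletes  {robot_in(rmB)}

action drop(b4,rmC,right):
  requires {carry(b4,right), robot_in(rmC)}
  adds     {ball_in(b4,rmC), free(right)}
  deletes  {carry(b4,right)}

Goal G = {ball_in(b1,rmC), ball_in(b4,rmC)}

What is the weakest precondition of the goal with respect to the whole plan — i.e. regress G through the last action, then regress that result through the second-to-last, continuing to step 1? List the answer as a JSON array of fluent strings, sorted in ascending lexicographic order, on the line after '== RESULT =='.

Regress step by step:
  through step 3 (drop(b4,rmC,right)): drop {ball_in(b4,rmC)}, keep {ball_in(b1,rmC)}, require {carry(b4,right), robot_in(rmC)}
    → {ball_in(b1,rmC), carry(b4,right), robot_in(rmC)}
  through step 2 (go(rmB,rmC)): drop {robot_in(rmC)}, keep {ball_in(b1,rmC), carry(b4,right)}, require {robot_in(rmB)}
    → {ball_in(b1,rmC), carry(b4,right), robot_in(rmB)}
  through step 1 (go(rmC,rmB)): drop {robot_in(rmB)}, keep {ball_in(b1,rmC), carry(b4,right)}, require {robot_in(rmC)}
    → {ball_in(b1,rmC), carry(b4,right), robot_in(rmC)}

== RESULT ==
["ball_in(b1,rmC)", "carry(b4,right)", "robot_in(rmC)"]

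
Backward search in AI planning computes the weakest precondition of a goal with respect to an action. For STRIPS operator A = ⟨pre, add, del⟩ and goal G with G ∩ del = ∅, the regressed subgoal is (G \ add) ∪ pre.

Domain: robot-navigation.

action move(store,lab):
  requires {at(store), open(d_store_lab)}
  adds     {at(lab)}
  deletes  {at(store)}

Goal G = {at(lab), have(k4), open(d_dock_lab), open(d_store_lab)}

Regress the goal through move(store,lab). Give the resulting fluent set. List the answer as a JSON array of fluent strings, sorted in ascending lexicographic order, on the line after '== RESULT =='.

Regress:
  G ∩ del = {}  (empty — regression defined)
  G \ add = {at(lab), have(k4), open(d_dock_lab), open(d_store_lab)} \ {at(lab)} = {have(k4), open(d_dock_lab), open(d_store_lab)}
  ∪ pre   = {have(k4), open(d_dock_lab), open(d_store_lab)} ∪ {at(store), open(d_store_lab)}
          = {at(store), have(k4), open(d_dock_lab), open(d_store_lab)}

== RESULT ==
["at(store)", "have(k4)", "open(d_dock_lab)", "open(d_store_lab)"]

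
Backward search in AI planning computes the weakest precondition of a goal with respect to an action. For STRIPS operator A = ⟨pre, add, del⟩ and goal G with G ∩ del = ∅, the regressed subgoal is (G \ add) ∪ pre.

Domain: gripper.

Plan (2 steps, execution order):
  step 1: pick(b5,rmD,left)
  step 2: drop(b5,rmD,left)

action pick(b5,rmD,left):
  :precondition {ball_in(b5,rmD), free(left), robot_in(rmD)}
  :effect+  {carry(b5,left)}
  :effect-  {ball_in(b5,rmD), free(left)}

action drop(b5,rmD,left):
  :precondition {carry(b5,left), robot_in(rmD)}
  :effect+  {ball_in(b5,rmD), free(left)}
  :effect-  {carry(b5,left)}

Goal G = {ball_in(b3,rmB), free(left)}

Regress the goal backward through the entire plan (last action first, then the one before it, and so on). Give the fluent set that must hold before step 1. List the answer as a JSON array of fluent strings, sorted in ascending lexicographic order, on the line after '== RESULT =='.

Regress step by step:
  through step 2 (drop(b5,rmD,left)): drop {free(left)}, keep {ball_in(b3,rmB)}, require {carry(b5,left), robot_in(rmD)}
    → {ball_in(b3,rmB), carry(b5,left), robot_in(rmD)}
  through step 1 (pick(b5,rmD,left)): drop {carry(b5,left)}, keep {ball_in(b3,rmB), robot_in(rmD)}, require {ball_in(b5,rmD), free(left), robot_in(rmD)}
    → {ball_in(b3,rmB), ball_in(b5,rmD), free(left), robot_in(rmD)}

== RESULT ==
["ball_in(b3,rmB)", "ball_in(b5,rmD)", "free(left)", "robot_in(rmD)"]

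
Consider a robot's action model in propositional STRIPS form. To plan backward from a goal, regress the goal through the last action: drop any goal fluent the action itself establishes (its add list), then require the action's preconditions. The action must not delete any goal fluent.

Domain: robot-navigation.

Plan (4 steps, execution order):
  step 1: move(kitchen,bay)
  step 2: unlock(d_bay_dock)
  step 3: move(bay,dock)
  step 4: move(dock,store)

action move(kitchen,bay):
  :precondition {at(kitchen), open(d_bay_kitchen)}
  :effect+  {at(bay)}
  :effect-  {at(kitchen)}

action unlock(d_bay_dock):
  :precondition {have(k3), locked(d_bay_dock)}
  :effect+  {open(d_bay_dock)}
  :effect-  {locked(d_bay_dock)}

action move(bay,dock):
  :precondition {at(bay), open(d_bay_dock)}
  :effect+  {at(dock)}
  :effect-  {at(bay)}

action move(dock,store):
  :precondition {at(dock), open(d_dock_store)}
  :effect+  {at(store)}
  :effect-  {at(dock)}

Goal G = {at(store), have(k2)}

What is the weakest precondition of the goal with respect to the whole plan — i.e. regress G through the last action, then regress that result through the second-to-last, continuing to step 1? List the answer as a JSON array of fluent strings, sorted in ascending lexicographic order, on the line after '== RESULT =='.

Regress step by step:
  through step 4 (move(dock,store)): drop {at(store)}, keep {have(k2)}, require {at(dock), open(d_dock_store)}
    → {at(dock), have(k2), open(d_dock_store)}
  through step 3 (move(bay,dock)): drop {at(dock)}, keep {have(k2), open(d_dock_store)}, require {at(bay), open(d_bay_dock)}
    → {at(bay), have(k2), open(d_bay_dock), open(d_dock_store)}
  through step 2 (unlock(d_bay_dock)): drop {open(d_bay_dock)}, keep {at(bay), have(k2), open(d_dock_store)}, require {have(k3), locked(d_bay_dock)}
    → {at(bay), have(k2), have(k3), locked(d_bay_dock), open(d_dock_store)}
  through step 1 (move(kitchen,bay)): drop {at(bay)}, keep {have(k2), have(k3), locked(d_bay_dock), open(d_dock_store)}, require {at(kitchen), open(d_bay_kitchen)}
    → {at(kitchen), have(k2), have(k3), locked(d_bay_dock), open(d_bay_kitchen), open(d_dock_store)}

== RESULT ==
["at(kitchen)", "have(k2)", "have(k3)", "locked(d_bay_dock)", "open(d_bay_kitchen)", "open(d_dock_store)"]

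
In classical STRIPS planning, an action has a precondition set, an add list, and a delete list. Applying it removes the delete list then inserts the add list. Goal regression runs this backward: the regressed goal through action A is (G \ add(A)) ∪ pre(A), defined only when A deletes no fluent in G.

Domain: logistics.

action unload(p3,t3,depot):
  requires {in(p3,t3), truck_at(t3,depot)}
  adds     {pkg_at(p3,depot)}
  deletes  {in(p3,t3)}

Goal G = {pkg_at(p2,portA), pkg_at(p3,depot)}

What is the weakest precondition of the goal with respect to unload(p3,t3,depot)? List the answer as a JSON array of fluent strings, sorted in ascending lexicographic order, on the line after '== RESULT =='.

Compute (G \ add) ∪ pre:
  G ∩ del = {}  (empty — regression defined)
  G \ add = {pkg_at(p2,portA), pkg_at(p3,depot)} \ {pkg_at(p3,depot)} = {pkg_at(p2,portA)}
  ∪ pre   = {pkg_at(p2,portA)} ∪ {in(p3,t3), truck_at(t3,depot)}
          = {in(p3,t3), pkg_at(p2,portA), truck_at(t3,depot)}

== RESULT ==
["in(p3,t3)", "pkg_at(p2,portA)", "truck_at(t3,depot)"]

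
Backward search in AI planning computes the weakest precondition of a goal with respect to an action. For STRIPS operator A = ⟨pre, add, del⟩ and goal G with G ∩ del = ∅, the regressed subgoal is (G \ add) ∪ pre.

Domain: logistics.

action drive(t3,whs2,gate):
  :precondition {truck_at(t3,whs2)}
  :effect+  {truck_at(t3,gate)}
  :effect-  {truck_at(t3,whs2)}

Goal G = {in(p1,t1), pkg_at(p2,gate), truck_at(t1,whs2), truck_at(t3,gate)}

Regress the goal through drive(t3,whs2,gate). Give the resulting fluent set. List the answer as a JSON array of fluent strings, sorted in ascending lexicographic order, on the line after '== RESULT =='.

Compute (G \ add) ∪ pre:
  G ∩ del = {}  (empty — regression defined)
  G \ add = {in(p1,t1), pkg_at(p2,gate), truck_at(t1,whs2), truck_at(t3,gate)} \ {truck_at(t3,gate)} = {in(p1,t1), pkg_at(p2,gate), truck_at(t1,whs2)}
  ∪ pre   = {in(p1,t1), pkg_at(p2,gate), truck_at(t1,whs2)} ∪ {truck_at(t3,whs2)}
          = {in(p1,t1), pkg_at(p2,gate), truck_at(t1,whs2), truck_at(t3,whs2)}

== RESULT ==
["in(p1,t1)", "pkg_at(p2,gate)", "truck_at(t1,whs2)", "truck_at(t3,whs2)"]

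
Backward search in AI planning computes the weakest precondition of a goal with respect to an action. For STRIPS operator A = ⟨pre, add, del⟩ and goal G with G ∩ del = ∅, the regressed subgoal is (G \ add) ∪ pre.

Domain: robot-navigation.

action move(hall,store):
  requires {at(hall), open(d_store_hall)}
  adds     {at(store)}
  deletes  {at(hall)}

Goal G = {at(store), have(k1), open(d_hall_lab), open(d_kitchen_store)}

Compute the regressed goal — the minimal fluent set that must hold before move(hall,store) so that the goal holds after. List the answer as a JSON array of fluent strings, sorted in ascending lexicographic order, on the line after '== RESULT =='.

Compute (G \ add) ∪ pre:
  G ∩ del = {}  (empty — regression defined)
  G \ add = {at(store), have(k1), open(d_hall_lab), open(d_kitchen_store)} \ {at(store)} = {have(k1), open(d_hall_lab), open(d_kitchen_store)}
  ∪ pre   = {have(k1), open(d_hall_lab), open(d_kitchen_store)} ∪ {at(hall), open(d_store_hall)}
          = {at(hall), have(k1), open(d_hall_lab), open(d_kitchen_store), open(d_store_hall)}

== RESULT ==
["at(hall)", "have(k1)", "open(d_hall_lab)", "open(d_kitchen_store)", "open(d_store_hall)"]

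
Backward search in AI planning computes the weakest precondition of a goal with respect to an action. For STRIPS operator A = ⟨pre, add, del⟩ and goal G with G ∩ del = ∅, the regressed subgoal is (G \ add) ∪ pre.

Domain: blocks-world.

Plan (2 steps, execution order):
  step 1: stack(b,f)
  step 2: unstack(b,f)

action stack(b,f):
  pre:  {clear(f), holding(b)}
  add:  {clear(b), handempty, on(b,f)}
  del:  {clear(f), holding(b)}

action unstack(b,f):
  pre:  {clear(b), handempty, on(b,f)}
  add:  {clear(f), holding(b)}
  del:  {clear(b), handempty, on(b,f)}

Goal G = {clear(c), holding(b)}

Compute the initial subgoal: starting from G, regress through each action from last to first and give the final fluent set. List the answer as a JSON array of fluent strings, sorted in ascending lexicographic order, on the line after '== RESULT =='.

Work backward from the goal:
  through step 2 (unstack(b,f)): drop {holding(b)}, keep {clear(c)}, require {clear(b), handempty, on(b,f)}
    → {clear(b), clear(c), handempty, on(b,f)}
  through step 1 (stack(b,f)): drop {clear(b), handempty, on(b,f)}, keep {clear(c)}, require {clear(f), holding(b)}
    → {clear(c), clear(f), holding(b)}

== RESULT ==
["clear(c)", "clear(f)", "holding(b)"]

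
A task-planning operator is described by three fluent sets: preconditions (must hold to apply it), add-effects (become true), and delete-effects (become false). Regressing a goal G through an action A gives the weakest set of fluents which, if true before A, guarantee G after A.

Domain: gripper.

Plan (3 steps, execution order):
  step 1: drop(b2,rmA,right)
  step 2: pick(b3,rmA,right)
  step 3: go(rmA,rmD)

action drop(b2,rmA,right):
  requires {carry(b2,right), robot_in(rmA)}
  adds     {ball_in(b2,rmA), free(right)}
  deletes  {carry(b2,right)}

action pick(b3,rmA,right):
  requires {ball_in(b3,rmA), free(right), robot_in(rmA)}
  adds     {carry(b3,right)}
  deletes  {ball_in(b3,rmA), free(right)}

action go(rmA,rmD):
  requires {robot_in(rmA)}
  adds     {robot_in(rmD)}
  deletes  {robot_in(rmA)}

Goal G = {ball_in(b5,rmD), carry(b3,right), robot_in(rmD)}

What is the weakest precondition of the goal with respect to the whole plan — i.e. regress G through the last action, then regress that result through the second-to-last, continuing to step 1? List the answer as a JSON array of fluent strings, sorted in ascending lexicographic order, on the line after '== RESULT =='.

Regress step by step:
  through step 3 (go(rmA,rmD)): drop {robot_in(rmD)}, keep {ball_in(b5,rmD), carry(b3,right)}, require {robot_in(rmA)}
    → {ball_in(b5,rmD), carry(b3,right), robot_in(rmA)}
  through step 2 (pick(b3,rmA,right)): drop {carry(b3,right)}, keep {ball_in(b5,rmD), robot_in(rmA)}, require {ball_in(b3,rmA), free(right), robot_in(rmA)}
    → {ball_in(b3,rmA), ball_in(b5,rmD), free(right), robot_in(rmA)}
  through step 1 (drop(b2,rmA,right)): drop {free(right)}, keep {ball_in(b3,rmA), ball_in(b5,rmD), robot_in(rmA)}, require {carry(b2,right), robot_in(rmA)}
    → {ball_in(b3,rmA), ball_in(b5,rmD), carry(b2,right), robot_in(rmA)}

== RESULT ==
["ball_in(b3,rmA)", "ball_in(b5,rmD)", "carry(b2,right)", "robot_in(rmA)"]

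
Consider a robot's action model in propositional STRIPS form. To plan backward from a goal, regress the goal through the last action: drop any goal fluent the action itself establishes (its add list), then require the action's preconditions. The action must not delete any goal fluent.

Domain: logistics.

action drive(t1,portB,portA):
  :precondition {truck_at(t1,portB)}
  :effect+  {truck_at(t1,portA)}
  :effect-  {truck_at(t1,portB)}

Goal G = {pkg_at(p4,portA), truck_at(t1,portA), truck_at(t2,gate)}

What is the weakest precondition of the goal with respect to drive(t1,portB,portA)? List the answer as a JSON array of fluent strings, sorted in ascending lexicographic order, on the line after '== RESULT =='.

Compute (G \ add) ∪ pre:
  G ∩ del = {}  (empty — regression defined)
  G \ add = {pkg_at(p4,portA), truck_at(t1,portA), truck_at(t2,gate)} \ {truck_at(t1,portA)} = {pkg_at(p4,portA), truck_at(t2,gate)}
  ∪ pre   = {pkg_at(p4,portA), truck_at(t2,gate)} ∪ {truck_at(t1,portB)}
          = {pkg_at(p4,portA), truck_at(t1,portB), truck_at(t2,gate)}

== RESULT ==
["pkg_at(p4,portA)", "truck_at(t1,portB)", "truck_at(t2,gate)"]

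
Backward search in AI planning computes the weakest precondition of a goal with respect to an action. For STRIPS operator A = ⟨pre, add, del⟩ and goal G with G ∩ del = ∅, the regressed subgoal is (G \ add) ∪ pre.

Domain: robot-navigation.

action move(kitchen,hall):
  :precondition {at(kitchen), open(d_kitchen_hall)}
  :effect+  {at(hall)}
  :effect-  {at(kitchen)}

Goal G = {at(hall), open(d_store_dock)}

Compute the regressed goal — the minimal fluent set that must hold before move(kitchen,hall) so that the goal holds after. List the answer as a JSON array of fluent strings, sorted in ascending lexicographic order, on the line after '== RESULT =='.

Compute (G \ add) ∪ pre:
  G ∩ del = {}  (empty — regression defined)
  G \ add = {at(hall), open(d_store_dock)} \ {at(hall)} = {open(d_store_dock)}
  ∪ pre   = {open(d_store_dock)} ∪ {at(kitchen), open(d_kitchen_hall)}
          = {at(kitchen), open(d_kitchen_hall), open(d_store_dock)}

== RESULT ==
["at(kitchen)", "open(d_kitchen_hall)", "open(d_store_dock)"]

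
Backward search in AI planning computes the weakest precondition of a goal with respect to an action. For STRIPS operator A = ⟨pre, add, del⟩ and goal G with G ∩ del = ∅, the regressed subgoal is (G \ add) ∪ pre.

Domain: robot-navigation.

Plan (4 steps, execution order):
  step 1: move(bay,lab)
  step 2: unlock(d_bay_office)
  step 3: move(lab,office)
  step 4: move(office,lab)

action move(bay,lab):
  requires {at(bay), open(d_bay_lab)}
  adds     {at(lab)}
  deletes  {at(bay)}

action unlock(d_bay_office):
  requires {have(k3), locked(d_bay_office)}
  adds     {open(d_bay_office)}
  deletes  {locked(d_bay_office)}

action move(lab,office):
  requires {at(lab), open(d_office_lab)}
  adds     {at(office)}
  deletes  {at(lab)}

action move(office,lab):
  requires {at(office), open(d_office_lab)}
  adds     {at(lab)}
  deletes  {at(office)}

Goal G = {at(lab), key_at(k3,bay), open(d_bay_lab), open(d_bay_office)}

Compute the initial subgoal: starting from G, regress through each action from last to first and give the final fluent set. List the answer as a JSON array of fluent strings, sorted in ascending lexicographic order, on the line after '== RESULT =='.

Regress step by step:
  through step 4 (move(office,lab)): drop {at(lab)}, keep {key_at(k3,bay), open(d_bay_lab), open(d_bay_office)}, require {at(office), open(d_office_lab)}
    → {at(office), key_at(k3,bay), open(d_bay_lab), open(d_bay_office), open(d_office_lab)}
  through step 3 (move(lab,office)): drop {at(office)}, keep {key_at(k3,bay), open(d_bay_lab), open(d_bay_office), open(d_office_lab)}, require {at(lab), open(d_office_lab)}
    → {at(lab), key_at(k3,bay), open(d_bay_lab), open(d_bay_office), open(d_office_lab)}
  through step 2 (unlock(d_bay_office)): drop {open(d_bay_office)}, keep {at(lab), key_at(k3,bay), open(d_bay_lab), open(d_office_lab)}, require {have(k3), locked(d_bay_office)}
    → {at(lab), have(k3), key_at(k3,bay), locked(d_bay_office), open(d_bay_lab), open(d_office_lab)}
  through step 1 (move(bay,lab)): drop {at(lab)}, keep {have(k3), key_at(k3,bay), locked(d_bay_office), open(d_bay_lab), open(d_office_lab)}, require {at(bay), open(d_bay_lab)}
    → {at(bay), have(k3), key_at(k3,bay), locked(d_bay_office), open(d_bay_lab), open(d_office_lab)}

== RESULT ==
["at(bay)", "have(k3)", "key_at(k3,bay)", "locked(d_bay_office)", "open(d_bay_lab)", "open(d_office_lab)"]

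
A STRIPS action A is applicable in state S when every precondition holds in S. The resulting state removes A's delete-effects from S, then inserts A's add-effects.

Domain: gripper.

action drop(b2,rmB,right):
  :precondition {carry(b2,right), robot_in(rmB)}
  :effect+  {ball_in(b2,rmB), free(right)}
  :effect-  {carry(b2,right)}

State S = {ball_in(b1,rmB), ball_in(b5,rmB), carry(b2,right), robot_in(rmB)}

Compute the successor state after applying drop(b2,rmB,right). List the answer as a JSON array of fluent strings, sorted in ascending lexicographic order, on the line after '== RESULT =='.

Compute (S \ del) ∪ add:
  pre ⊆ S: {carry(b2,right), robot_in(rmB)} ⊆ S  — applicable
  S \ del = {ball_in(b1,rmB), ball_in(b5,rmB), robot_in(rmB)}
  ∪ add   = {ball_in(b1,rmB), ball_in(b2,rmB), ball_in(b5,rmB), free(right), robot_in(rmB)}

== RESULT ==
["ball_in(b1,rmB)", "ball_in(b2,rmB)", "ball_in(b5,rmB)", "free(right)", "robot_in(rmB)"]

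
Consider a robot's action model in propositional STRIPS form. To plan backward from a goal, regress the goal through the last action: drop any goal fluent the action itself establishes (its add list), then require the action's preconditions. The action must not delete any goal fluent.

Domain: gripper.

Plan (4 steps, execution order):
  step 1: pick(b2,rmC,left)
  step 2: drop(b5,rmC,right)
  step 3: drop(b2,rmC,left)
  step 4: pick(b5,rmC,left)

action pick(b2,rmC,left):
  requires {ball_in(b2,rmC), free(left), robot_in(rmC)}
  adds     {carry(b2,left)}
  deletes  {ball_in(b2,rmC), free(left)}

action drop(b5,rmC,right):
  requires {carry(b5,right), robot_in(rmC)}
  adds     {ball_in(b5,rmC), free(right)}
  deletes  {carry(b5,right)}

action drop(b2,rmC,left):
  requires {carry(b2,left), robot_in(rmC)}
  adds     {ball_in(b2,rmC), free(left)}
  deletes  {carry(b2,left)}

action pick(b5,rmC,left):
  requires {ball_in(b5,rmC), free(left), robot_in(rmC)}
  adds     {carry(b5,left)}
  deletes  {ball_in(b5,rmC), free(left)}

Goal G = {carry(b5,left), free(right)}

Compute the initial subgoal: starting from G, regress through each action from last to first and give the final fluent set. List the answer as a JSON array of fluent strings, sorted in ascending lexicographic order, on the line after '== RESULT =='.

Work backward from the goal:
  through step 4 (pick(b5,rmC,left)): drop {carry(b5,left)}, keep {free(right)}, require {ball_in(b5,rmC), free(left), robot_in(rmC)}
    → {ball_in(b5,rmC), free(left), free(right), robot_in(rmC)}
  through step 3 (drop(b2,rmC,left)): drop {free(left)}, keep {ball_in(b5,rmC), free(right), robot_in(rmC)}, require {carry(b2,left), robot_in(rmC)}
    → {ball_in(b5,rmC), carry(b2,left), free(right), robot_in(rmC)}
  through step 2 (drop(b5,rmC,right)): drop {ball_in(b5,rmC), free(right)}, keep {carry(b2,left), robot_in(rmC)}, require {carry(b5,right), robot_in(rmC)}
    → {carry(b2,left), carry(b5,right), robot_in(rmC)}
  through step 1 (pick(b2,rmC,left)): drop {carry(b2,left)}, keep {carry(b5,right), robot_in(rmC)}, require {ball_in(b2,rmC), free(left), robot_in(rmC)}
    → {ball_in(b2,rmC), carry(b5,right), free(left), robot_in(rmC)}

== RESULT ==
["ball_in(b2,rmC)", "carry(b5,right)", "free(left)", "robot_in(rmC)"]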